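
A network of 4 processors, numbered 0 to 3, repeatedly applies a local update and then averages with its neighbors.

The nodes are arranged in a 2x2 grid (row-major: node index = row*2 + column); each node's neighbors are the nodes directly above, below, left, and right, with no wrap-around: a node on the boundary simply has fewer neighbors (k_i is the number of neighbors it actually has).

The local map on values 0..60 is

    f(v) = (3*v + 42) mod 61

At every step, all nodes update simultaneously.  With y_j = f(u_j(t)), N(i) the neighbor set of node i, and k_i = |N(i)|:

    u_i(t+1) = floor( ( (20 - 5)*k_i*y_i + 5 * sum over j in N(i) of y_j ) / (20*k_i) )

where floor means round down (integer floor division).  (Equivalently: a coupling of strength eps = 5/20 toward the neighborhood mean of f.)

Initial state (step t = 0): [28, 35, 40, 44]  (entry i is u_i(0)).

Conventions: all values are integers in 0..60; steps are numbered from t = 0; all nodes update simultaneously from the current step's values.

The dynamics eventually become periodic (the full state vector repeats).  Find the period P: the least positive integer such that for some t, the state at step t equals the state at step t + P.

Simulating step by step:
t=0: [28, 35, 40, 44]
t=1: [11, 25, 37, 47]
t=2: [21, 43, 25, 10]
t=3: [46, 43, 48, 21]
t=4: [50, 49, 15, 39]
t=5: [10, 10, 25, 31]
t=6: [16, 11, 45, 18]
t=7: [30, 18, 49, 34]
t=8: [12, 30, 8, 21]
t=9: [14, 15, 11, 34]
t=10: [22, 25, 16, 21]
t=11: [45, 53, 33, 43]
t=12: [45, 26, 27, 41]
t=13: [48, 56, 13, 39]
t=14: [8, 25, 20, 33]
t=15: [15, 45, 33, 26]
t=16: [28, 51, 24, 53]
t=17: [11, 11, 42, 21]
t=18: [18, 17, 41, 40]
t=19: [35, 33, 41, 39]
t=20: [26, 22, 40, 35]
t=21: [55, 45, 40, 29]
t=22: [29, 45, 33, 17]
t=23: [14, 46, 19, 33]
t=24: [29, 48, 33, 26]
t=25: [8, 10, 22, 47]
t=26: [11, 8, 35, 7]
t=27: [14, 5, 20, 5]
t=28: [29, 52, 40, 55]
t=29: [12, 15, 33, 24]
t=30: [18, 28, 23, 45]
t=31: [33, 14, 48, 48]
t=32: [17, 20, 5, 5]
t=33: [36, 41, 53, 55]
t=34: [28, 38, 20, 25]
t=35: [12, 33, 38, 51]
t=36: [19, 17, 29, 15]
t=37: [33, 32, 13, 24]
t=38: [18, 21, 24, 44]
t=39: [38, 43, 50, 51]
t=40: [32, 42, 12, 16]
t=41: [19, 40, 18, 29]
t=42: [37, 35, 31, 14]
t=43: [28, 25, 16, 22]
t=44: [13, 48, 28, 45]
t=45: [15, 11, 12, 42]
t=46: [23, 19, 21, 38]
t=47: [47, 39, 43, 35]
t=48: [10, 30, 39, 29]
t=49: [14, 9, 30, 11]
t=50: [19, 10, 12, 12]
t=51: [32, 15, 19, 16]
t=52: [20, 25, 34, 29]
t=53: [40, 48, 22, 15]
t=54: [36, 10, 43, 25]
t=55: [28, 18, 47, 49]
t=56: [7, 27, 1, 8]
t=57: [7, 1, 34, 9]
t=58: [9, 35, 17, 14]
t=59: [13, 22, 27, 24]
t=60: [21, 44, 9, 45]
t=61: [40, 51, 18, 48]
t=62: [35, 14, 31, 8]
t=63: [23, 21, 13, 8]
t=64: [45, 39, 21, 11]
t=65: [51, 36, 41, 20]
t=66: [17, 27, 38, 39]
t=67: [28, 9, 34, 32]
t=68: [6, 8, 19, 15]
t=69: [50, 14, 39, 24]
t=70: [14, 25, 35, 47]
t=71: [27, 44, 21, 10]
t=72: [12, 40, 34, 20]
t=73: [20, 37, 23, 38]
t=74: [40, 32, 46, 35]
t=75: [39, 20, 51, 28]
t=76: [34, 35, 14, 9]
t=77: [22, 22, 21, 12]
t=78: [46, 43, 41, 24]
t=79: [55, 50, 46, 51]
t=80: [26, 11, 48, 17]
t=81: [46, 21, 13, 26]
t=82: [51, 47, 29, 52]
t=83: [9, 3, 8, 12]
t=84: [13, 41, 6, 19]
t=85: [27, 39, 52, 41]
t=86: [7, 33, 16, 38]
t=87: [7, 18, 26, 31]
t=88: [13, 28, 46, 21]
t=89: [22, 11, 51, 40]
t=90: [38, 21, 19, 33]
t=91: [35, 39, 35, 24]
t=92: [26, 37, 28, 47]
t=93: [48, 30, 10, 4]
t=94: [4, 14, 15, 43]
t=95: [46, 30, 32, 42]
t=96: [46, 20, 25, 37]
t=97: [55, 41, 53, 35]
t=98: [25, 38, 19, 26]
t=99: [51, 39, 42, 53]
t=100: [19, 31, 38, 23]
t=101: [34, 20, 36, 43]
t=102: [25, 39, 29, 45]
t=103: [47, 41, 19, 46]
t=104: [10, 39, 35, 53]
t=105: [16, 31, 22, 21]
t=106: [29, 18, 44, 40]
t=107: [16, 32, 44, 40]
t=108: [30, 20, 47, 38]
t=109: [12, 36, 5, 30]
t=110: [23, 24, 46, 18]
t=111: [51, 50, 54, 40]
t=112: [12, 13, 22, 33]
t=113: [21, 19, 39, 22]
t=114: [42, 39, 39, 44]
t=115: [43, 40, 40, 48]
t=116: [46, 36, 36, 12]
t=117: [50, 30, 30, 19]
t=118: [9, 13, 13, 31]
t=119: [11, 17, 17, 14]
t=120: [18, 28, 28, 25]
t=121: [27, 14, 14, 43]
t=122: [6, 23, 23, 42]
t=123: [57, 50, 50, 47]
t=124: [24, 10, 10, 2]
t=125: [42, 20, 20, 38]
t=126: [44, 40, 40, 35]
t=127: [49, 39, 39, 28]
t=128: [13, 29, 29, 12]
t=129: [16, 9, 9, 14]
t=130: [23, 12, 12, 19]
t=131: [41, 23, 23, 32]
t=132: [44, 44, 44, 24]
t=133: [52, 52, 52, 52]
t=134: [15, 15, 15, 15]
t=135: [26, 26, 26, 26]
t=136: [59, 59, 59, 59]
t=137: [36, 36, 36, 36]
t=138: [28, 28, 28, 28]
t=139: [4, 4, 4, 4]
t=140: [54, 54, 54, 54]
t=141: [21, 21, 21, 21]
t=142: [44, 44, 44, 44]
t=143: [52, 52, 52, 52]

Answer: 10
Key observation: The state at step 133, [52, 52, 52, 52], reappears at step 143 — and no state repeats earlier — so the cycle the system enters has period 10.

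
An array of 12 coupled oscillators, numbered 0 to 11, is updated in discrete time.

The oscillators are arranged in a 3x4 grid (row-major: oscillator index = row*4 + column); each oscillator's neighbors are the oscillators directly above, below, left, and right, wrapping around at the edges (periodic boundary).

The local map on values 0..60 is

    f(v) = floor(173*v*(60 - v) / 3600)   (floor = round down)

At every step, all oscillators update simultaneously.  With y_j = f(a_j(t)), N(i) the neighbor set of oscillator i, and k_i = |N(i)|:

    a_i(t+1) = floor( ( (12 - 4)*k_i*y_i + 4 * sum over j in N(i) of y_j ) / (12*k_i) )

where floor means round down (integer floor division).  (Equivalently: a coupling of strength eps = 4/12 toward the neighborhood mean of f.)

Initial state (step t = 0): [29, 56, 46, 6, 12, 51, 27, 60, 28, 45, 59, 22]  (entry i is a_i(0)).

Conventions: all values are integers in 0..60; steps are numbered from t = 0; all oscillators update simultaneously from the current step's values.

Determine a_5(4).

Answer: a_5(4) = 39

Derivation:
t=0: [29, 56, 46, 6, 12, 51, 27, 60, 28, 45, 59, 22]
t=1: [36, 17, 25, 19, 27, 23, 32, 10, 40, 27, 13, 31]
t=2: [40, 37, 40, 37, 39, 40, 39, 29, 39, 39, 33, 39]
t=3: [38, 39, 38, 39, 39, 38, 39, 41, 38, 39, 40, 39]
t=4: [39, 39, 39, 39, 39, 39, 38, 37, 39, 39, 38, 38]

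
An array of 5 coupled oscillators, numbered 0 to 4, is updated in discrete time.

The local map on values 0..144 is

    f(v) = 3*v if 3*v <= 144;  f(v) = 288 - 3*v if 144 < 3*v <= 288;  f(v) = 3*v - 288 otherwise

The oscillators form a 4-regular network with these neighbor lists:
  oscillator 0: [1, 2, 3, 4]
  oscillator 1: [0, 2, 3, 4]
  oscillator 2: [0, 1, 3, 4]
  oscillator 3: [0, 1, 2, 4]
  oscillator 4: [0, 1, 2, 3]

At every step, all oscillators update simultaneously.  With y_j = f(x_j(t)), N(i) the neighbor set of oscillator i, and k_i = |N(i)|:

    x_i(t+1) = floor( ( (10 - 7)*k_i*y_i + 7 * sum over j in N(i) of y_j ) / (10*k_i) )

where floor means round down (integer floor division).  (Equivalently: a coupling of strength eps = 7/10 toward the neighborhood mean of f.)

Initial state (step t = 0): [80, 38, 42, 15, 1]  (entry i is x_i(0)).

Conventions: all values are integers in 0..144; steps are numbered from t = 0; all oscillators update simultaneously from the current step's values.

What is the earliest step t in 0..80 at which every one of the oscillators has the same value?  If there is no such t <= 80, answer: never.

Answer: 5
Key observation: Synchronization is absorbing here: once all oscillators are equal they stay equal, and step 5 is the first all-equal step.

Derivation:
t=0: [80, 38, 42, 15, 1]  (not all equal)
t=1: [64, 73, 74, 64, 59]  (not all equal)
t=2: [88, 85, 84, 88, 90]  (not all equal)
t=3: [26, 27, 28, 26, 25]  (not all equal)
t=4: [79, 79, 79, 79, 78]  (not all equal)
t=5: [51, 51, 51, 51, 51]  (all equal)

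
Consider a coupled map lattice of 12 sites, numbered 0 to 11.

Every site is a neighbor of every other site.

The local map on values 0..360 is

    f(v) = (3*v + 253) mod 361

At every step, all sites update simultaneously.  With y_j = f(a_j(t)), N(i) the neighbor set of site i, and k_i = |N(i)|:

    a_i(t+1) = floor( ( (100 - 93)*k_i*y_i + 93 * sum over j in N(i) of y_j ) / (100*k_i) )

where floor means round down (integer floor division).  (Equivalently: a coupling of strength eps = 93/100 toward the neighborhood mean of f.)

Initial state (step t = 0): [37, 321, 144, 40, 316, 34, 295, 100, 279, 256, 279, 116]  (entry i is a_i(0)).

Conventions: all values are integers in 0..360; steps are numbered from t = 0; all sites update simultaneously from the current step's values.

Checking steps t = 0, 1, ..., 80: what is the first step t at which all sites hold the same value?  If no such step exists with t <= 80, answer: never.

Answer: 2
Key observation: Synchronization is absorbing here: once all sites are equal they stay equal, and step 2 is the first all-equal step.

Derivation:
t=0: [37, 321, 144, 40, 316, 34, 295, 100, 279, 256, 279, 116]  (not all equal)
t=1: [147, 145, 142, 147, 145, 142, 146, 144, 147, 143, 147, 144]  (not all equal)
t=2: [326, 326, 326, 326, 326, 326, 326, 326, 326, 326, 326, 326]  (all equal)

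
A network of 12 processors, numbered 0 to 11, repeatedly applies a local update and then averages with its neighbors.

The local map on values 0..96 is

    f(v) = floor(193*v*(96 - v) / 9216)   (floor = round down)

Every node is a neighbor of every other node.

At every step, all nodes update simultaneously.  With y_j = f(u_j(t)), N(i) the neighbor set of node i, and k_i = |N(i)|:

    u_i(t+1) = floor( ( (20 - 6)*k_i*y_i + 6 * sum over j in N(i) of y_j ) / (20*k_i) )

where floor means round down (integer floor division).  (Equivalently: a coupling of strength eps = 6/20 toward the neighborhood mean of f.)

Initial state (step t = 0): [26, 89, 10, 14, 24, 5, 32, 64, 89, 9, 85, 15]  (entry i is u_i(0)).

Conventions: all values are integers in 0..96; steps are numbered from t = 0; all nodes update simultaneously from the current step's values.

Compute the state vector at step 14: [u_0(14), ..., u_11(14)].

Answer: [48, 48, 48, 48, 48, 48, 48, 48, 48, 48, 48, 48]

Derivation:
t=0: [26, 89, 10, 14, 24, 5, 32, 64, 89, 9, 85, 15]
t=1: [33, 16, 20, 24, 32, 14, 36, 36, 16, 18, 20, 24]
t=2: [40, 28, 32, 35, 39, 27, 41, 41, 28, 30, 32, 35]
t=3: [45, 40, 42, 43, 45, 40, 45, 45, 40, 41, 42, 43]
t=4: [47, 46, 47, 47, 47, 46, 47, 47, 46, 47, 47, 47]
t=5: [48, 48, 48, 48, 48, 48, 48, 48, 48, 48, 48, 48]
t=6: [48, 48, 48, 48, 48, 48, 48, 48, 48, 48, 48, 48]
t=7: [48, 48, 48, 48, 48, 48, 48, 48, 48, 48, 48, 48]
t=8: [48, 48, 48, 48, 48, 48, 48, 48, 48, 48, 48, 48]
t=9: [48, 48, 48, 48, 48, 48, 48, 48, 48, 48, 48, 48]
t=10: [48, 48, 48, 48, 48, 48, 48, 48, 48, 48, 48, 48]
t=11: [48, 48, 48, 48, 48, 48, 48, 48, 48, 48, 48, 48]
t=12: [48, 48, 48, 48, 48, 48, 48, 48, 48, 48, 48, 48]
t=13: [48, 48, 48, 48, 48, 48, 48, 48, 48, 48, 48, 48]
t=14: [48, 48, 48, 48, 48, 48, 48, 48, 48, 48, 48, 48]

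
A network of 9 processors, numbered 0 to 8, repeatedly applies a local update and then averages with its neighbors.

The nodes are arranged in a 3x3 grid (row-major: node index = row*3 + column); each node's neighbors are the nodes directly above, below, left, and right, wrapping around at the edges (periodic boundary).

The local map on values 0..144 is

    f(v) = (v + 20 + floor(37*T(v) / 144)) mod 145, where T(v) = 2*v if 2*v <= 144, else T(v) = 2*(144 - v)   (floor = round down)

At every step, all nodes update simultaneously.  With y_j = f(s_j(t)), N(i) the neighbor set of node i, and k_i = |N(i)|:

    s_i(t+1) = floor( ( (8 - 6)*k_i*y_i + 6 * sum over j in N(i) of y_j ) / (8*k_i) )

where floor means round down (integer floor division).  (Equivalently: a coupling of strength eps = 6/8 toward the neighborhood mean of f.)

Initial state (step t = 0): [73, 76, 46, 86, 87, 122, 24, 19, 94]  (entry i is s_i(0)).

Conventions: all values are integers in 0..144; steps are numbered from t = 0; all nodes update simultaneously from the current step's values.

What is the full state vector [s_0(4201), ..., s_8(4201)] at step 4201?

Answer: [132, 132, 132, 132, 132, 132, 132, 132, 132]
Key observation: The state at step 26, [13, 13, 13, 13, 13, 13, 13, 13, 13], reappears at step 30: the system is in a cycle of period 4 from step 26 on.  Therefore the state at step 4201 equals the state at step 26 + ((4201 - 26) mod 4) = 29, which is [132, 132, 132, 132, 132, 132, 132, 132, 132].

Derivation:
t=0: [73, 76, 46, 86, 87, 122, 24, 19, 94]
t=1: [109, 107, 98, 95, 94, 95, 98, 98, 72]
t=2: [79, 79, 86, 113, 113, 137, 112, 112, 137]
t=3: [84, 84, 88, 29, 29, 33, 29, 29, 33]
t=4: [107, 107, 110, 77, 77, 79, 77, 77, 79]
t=5: [49, 49, 50, 106, 106, 107, 106, 106, 107]
t=6: [58, 58, 59, 17, 17, 18, 17, 17, 18]
t=7: [84, 84, 85, 57, 57, 57, 57, 57, 57]
t=8: [123, 123, 123, 111, 111, 111, 111, 111, 111]
t=9: [5, 5, 5, 3, 3, 3, 3, 3, 3]
t=10: [25, 25, 25, 24, 24, 24, 24, 24, 24]
t=11: [56, 56, 56, 56, 56, 56, 56, 56, 56]
t=12: [104, 104, 104, 104, 104, 104, 104, 104, 104]
t=13: [144, 144, 144, 144, 144, 144, 144, 144, 144]
t=14: [19, 19, 19, 19, 19, 19, 19, 19, 19]
t=15: [48, 48, 48, 48, 48, 48, 48, 48, 48]
t=16: [92, 92, 92, 92, 92, 92, 92, 92, 92]
t=17: [138, 138, 138, 138, 138, 138, 138, 138, 138]
t=18: [16, 16, 16, 16, 16, 16, 16, 16, 16]
t=19: [44, 44, 44, 44, 44, 44, 44, 44, 44]
t=20: [86, 86, 86, 86, 86, 86, 86, 86, 86]
t=21: [135, 135, 135, 135, 135, 135, 135, 135, 135]
t=22: [14, 14, 14, 14, 14, 14, 14, 14, 14]
t=23: [41, 41, 41, 41, 41, 41, 41, 41, 41]
t=24: [82, 82, 82, 82, 82, 82, 82, 82, 82]
t=25: [133, 133, 133, 133, 133, 133, 133, 133, 133]
t=26: [13, 13, 13, 13, 13, 13, 13, 13, 13]
t=27: [39, 39, 39, 39, 39, 39, 39, 39, 39]
t=28: [79, 79, 79, 79, 79, 79, 79, 79, 79]
t=29: [132, 132, 132, 132, 132, 132, 132, 132, 132]
t=30: [13, 13, 13, 13, 13, 13, 13, 13, 13]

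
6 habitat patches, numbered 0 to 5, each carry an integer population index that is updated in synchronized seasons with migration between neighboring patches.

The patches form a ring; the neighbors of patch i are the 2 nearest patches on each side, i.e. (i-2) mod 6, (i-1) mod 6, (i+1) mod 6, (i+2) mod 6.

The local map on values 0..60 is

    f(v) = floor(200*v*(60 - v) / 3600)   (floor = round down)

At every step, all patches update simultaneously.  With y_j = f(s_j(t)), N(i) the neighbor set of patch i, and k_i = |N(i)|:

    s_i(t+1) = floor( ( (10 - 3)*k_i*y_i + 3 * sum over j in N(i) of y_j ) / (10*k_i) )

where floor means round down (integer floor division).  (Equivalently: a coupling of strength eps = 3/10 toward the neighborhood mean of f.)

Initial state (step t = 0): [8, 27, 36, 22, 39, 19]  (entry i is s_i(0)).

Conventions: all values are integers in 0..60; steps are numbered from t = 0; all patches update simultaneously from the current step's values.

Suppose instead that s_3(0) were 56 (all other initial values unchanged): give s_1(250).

Answer: s_1(250) = 49
Key observation: The state at step 10, [49, 49, 49, 49, 49, 49], reappears at step 12: the system is in a cycle of period 2 from step 10 on.  Therefore the state at step 250 equals the state at step 10 + ((250 - 10) mod 2) = 10, which is [49, 49, 49, 49, 49, 49].

Derivation:
t=0: [8, 27, 36, 56, 39, 19]
t=1: [29, 43, 43, 22, 40, 39]
t=2: [46, 41, 41, 44, 44, 44]
t=3: [36, 41, 41, 39, 39, 39]
t=4: [46, 43, 43, 44, 45, 45]
t=5: [36, 39, 39, 38, 37, 37]
t=6: [47, 45, 45, 46, 46, 46]
t=7: [33, 36, 36, 35, 35, 35]
t=8: [48, 48, 48, 48, 48, 48]
t=9: [32, 32, 32, 32, 32, 32]
t=10: [49, 49, 49, 49, 49, 49]
t=11: [29, 29, 29, 29, 29, 29]
t=12: [49, 49, 49, 49, 49, 49]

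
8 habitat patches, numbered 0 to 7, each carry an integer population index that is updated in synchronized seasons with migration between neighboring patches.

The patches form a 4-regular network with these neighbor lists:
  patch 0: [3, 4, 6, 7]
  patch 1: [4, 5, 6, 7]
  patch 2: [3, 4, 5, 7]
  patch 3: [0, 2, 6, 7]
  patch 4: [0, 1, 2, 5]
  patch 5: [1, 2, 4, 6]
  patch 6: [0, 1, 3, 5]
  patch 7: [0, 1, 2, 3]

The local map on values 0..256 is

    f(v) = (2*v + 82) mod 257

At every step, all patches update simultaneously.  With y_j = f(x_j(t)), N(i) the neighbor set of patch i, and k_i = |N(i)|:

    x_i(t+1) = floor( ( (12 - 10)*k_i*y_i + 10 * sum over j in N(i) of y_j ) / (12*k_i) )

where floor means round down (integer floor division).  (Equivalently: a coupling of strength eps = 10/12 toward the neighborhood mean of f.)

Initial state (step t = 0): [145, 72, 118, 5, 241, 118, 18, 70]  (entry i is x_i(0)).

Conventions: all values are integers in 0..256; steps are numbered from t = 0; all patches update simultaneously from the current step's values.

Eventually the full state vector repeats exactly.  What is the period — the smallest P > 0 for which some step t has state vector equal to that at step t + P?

Answer: 16
Key observation: The state at step 12, [150, 146, 148, 150, 145, 145, 147, 149], reappears at step 28 — and no state repeats earlier — so the cycle the system enters has period 16.

Derivation:
t=0: [145, 72, 118, 5, 241, 118, 18, 70]
t=1: [119, 131, 98, 122, 104, 104, 122, 139]
t=2: [67, 64, 53, 64, 48, 49, 64, 67]
t=3: [205, 198, 194, 207, 195, 193, 205, 207]
t=4: [232, 224, 223, 231, 219, 219, 227, 229]
t=5: [22, 15, 16, 24, 15, 13, 21, 23]
t=6: [123, 117, 118, 124, 114, 114, 119, 121]
t=7: [65, 59, 61, 66, 59, 58, 63, 66]
t=8: [209, 204, 206, 210, 202, 202, 206, 208]
t=9: [238, 233, 236, 240, 234, 233, 237, 239]
t=10: [43, 38, 40, 43, 37, 37, 40, 42]
t=11: [163, 159, 161, 165, 160, 158, 162, 164]
t=12: [150, 146, 148, 150, 145, 145, 147, 149]
t=13: [121, 117, 119, 122, 118, 117, 120, 122]
t=14: [66, 62, 64, 66, 61, 61, 63, 65]
t=15: [210, 206, 208, 211, 207, 206, 209, 211]
t=16: [244, 240, 242, 244, 239, 239, 241, 243]
t=17: [52, 48, 50, 53, 49, 48, 51, 53]
t=18: [185, 181, 183, 185, 180, 180, 182, 184]
t=19: [191, 187, 189, 192, 188, 187, 190, 192]
t=20: [206, 202, 204, 206, 201, 201, 203, 205]
t=21: [233, 229, 231, 234, 230, 229, 232, 234]
t=22: [33, 29, 31, 33, 28, 28, 30, 32]
t=23: [144, 140, 142, 145, 141, 140, 143, 145]
t=24: [112, 108, 110, 112, 107, 107, 109, 111]
t=25: [45, 41, 43, 46, 42, 41, 44, 46]
t=26: [171, 167, 169, 171, 166, 166, 168, 170]
t=27: [163, 159, 161, 164, 160, 159, 162, 164]
t=28: [150, 146, 148, 150, 145, 145, 147, 149]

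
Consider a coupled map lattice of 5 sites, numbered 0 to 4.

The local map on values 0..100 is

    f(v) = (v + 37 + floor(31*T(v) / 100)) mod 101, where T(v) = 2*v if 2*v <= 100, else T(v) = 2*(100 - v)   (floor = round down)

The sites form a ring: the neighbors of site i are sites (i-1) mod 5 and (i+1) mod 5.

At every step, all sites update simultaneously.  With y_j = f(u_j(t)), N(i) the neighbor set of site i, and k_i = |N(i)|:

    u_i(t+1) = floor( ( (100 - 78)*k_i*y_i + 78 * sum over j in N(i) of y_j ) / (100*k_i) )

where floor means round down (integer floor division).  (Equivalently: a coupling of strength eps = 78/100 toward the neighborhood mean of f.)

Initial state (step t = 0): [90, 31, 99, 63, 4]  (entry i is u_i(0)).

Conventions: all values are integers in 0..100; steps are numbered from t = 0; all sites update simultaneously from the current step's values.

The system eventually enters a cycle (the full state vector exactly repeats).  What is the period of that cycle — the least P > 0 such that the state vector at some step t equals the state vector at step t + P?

Answer: 2
Key observation: The state at step 13, [29, 29, 29, 29, 29], reappears at step 15 — and no state repeats earlier — so the cycle the system enters has period 2.

Derivation:
t=0: [90, 31, 99, 63, 4]
t=1: [57, 45, 49, 35, 30]
t=2: [40, 15, 42, 59, 62]
t=3: [31, 14, 32, 14, 12]
t=4: [63, 81, 65, 69, 69]
t=5: [24, 22, 25, 23, 22]
t=6: [72, 75, 73, 74, 73]
t=7: [25, 25, 25, 25, 25]
t=8: [77, 77, 77, 77, 77]
t=9: [27, 27, 27, 27, 27]
t=10: [80, 80, 80, 80, 80]
t=11: [28, 28, 28, 28, 28]
t=12: [82, 82, 82, 82, 82]
t=13: [29, 29, 29, 29, 29]
t=14: [83, 83, 83, 83, 83]
t=15: [29, 29, 29, 29, 29]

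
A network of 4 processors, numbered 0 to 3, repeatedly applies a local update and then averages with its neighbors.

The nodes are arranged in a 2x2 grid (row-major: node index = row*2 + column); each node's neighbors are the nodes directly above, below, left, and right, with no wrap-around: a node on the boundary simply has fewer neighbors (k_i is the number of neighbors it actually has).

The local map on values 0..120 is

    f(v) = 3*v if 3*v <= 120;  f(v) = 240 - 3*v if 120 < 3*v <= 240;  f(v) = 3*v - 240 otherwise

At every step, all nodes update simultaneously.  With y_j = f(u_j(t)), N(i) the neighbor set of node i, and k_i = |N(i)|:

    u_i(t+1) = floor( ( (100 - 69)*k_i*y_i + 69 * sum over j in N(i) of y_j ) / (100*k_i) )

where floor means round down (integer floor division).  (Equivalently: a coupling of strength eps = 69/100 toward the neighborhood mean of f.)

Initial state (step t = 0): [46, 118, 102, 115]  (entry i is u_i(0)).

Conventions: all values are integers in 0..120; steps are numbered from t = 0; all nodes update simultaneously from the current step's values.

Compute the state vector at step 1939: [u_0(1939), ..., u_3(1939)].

Simulating step by step:
t=0: [46, 118, 102, 115]
t=1: [93, 106, 91, 94]
t=2: [50, 52, 38, 51]
t=3: [96, 87, 96, 95]
t=4: [38, 38, 46, 37]
t=5: [109, 112, 109, 108]
t=6: [90, 88, 85, 89]
t=7: [22, 27, 24, 21]
t=8: [73, 69, 66, 72]
t=9: [32, 25, 28, 33]
t=10: [84, 90, 93, 85]
t=11: [27, 18, 21, 28]
t=12: [65, 73, 76, 66]
t=13: [25, 36, 33, 24]
t=14: [94, 84, 81, 93]
t=15: [18, 31, 28, 17]
t=16: [77, 65, 62, 76]
t=17: [36, 21, 23, 37]
t=18: [79, 95, 96, 79]
t=19: [33, 16, 16, 33]
t=20: [63, 83, 83, 63]
t=21: [22, 37, 37, 22]
t=22: [97, 79, 79, 97]
t=23: [17, 36, 36, 17]
t=24: [90, 68, 68, 90]
t=25: [34, 31, 31, 34]
t=26: [95, 99, 99, 95]
t=27: [53, 48, 48, 53]
t=28: [91, 85, 85, 91]
t=29: [20, 27, 27, 20]
t=30: [74, 66, 66, 74]
t=31: [34, 25, 25, 34]
t=32: [83, 93, 93, 83]
t=33: [29, 18, 18, 29]
t=34: [64, 76, 76, 64]
t=35: [23, 36, 36, 23]
t=36: [95, 81, 81, 95]
t=37: [16, 31, 31, 16]
t=38: [79, 61, 61, 79]
t=39: [40, 19, 19, 40]
t=40: [76, 100, 100, 76]
t=41: [45, 26, 26, 45]
t=42: [86, 96, 96, 86]
t=43: [38, 27, 27, 38]
t=44: [91, 103, 103, 91]
t=45: [57, 44, 44, 57]
t=46: [95, 81, 81, 95]

Answer: [40, 19, 19, 40]
Key observation: The state at step 36, [95, 81, 81, 95], reappears at step 46: the system is in a cycle of period 10 from step 36 on.  Therefore the state at step 1939 equals the state at step 36 + ((1939 - 36) mod 10) = 39, which is [40, 19, 19, 40].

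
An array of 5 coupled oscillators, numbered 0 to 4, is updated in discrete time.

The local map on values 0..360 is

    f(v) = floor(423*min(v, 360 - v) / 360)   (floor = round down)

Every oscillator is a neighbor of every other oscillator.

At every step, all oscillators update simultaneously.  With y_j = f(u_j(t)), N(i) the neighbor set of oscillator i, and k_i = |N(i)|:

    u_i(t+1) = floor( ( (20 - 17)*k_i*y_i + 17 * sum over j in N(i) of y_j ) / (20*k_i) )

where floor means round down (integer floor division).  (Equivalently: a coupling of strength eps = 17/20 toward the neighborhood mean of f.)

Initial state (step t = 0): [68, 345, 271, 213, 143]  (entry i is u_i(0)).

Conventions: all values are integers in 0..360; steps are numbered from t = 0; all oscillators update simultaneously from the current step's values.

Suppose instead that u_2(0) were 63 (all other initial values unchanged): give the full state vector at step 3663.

Answer: [177, 177, 177, 177, 177]
Key observation: The state at step 12, [205, 205, 205, 205, 205], reappears at step 24: the system is in a cycle of period 12 from step 12 on.  Therefore the state at step 3663 equals the state at step 12 + ((3663 - 12) mod 12) = 15, which is [177, 177, 177, 177, 177].

Derivation:
t=0: [68, 345, 63, 213, 143]
t=1: [103, 107, 103, 97, 97]
t=2: [118, 118, 118, 118, 118]
t=3: [138, 138, 138, 138, 138]
t=4: [162, 162, 162, 162, 162]
t=5: [190, 190, 190, 190, 190]
t=6: [199, 199, 199, 199, 199]
t=7: [189, 189, 189, 189, 189]
t=8: [200, 200, 200, 200, 200]
t=9: [188, 188, 188, 188, 188]
t=10: [202, 202, 202, 202, 202]
t=11: [185, 185, 185, 185, 185]
t=12: [205, 205, 205, 205, 205]
t=13: [182, 182, 182, 182, 182]
t=14: [209, 209, 209, 209, 209]
t=15: [177, 177, 177, 177, 177]
t=16: [207, 207, 207, 207, 207]
t=17: [179, 179, 179, 179, 179]
t=18: [210, 210, 210, 210, 210]
t=19: [176, 176, 176, 176, 176]
t=20: [206, 206, 206, 206, 206]
t=21: [180, 180, 180, 180, 180]
t=22: [211, 211, 211, 211, 211]
t=23: [175, 175, 175, 175, 175]
t=24: [205, 205, 205, 205, 205]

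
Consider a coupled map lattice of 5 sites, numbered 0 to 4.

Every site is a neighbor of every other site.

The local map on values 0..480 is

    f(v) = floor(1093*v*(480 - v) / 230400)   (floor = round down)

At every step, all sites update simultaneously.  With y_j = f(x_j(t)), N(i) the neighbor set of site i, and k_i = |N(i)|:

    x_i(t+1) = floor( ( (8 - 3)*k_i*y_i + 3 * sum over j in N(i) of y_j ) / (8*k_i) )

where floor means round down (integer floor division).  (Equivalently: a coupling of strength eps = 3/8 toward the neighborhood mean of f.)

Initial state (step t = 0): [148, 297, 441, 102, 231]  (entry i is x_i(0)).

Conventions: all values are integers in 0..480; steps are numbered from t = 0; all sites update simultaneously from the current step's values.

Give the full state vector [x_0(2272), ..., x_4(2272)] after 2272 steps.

Simulating step by step:
t=0: [148, 297, 441, 102, 231]
t=1: [219, 232, 139, 192, 240]
t=2: [266, 266, 241, 261, 267]
t=3: [270, 270, 271, 270, 269]
t=4: [268, 268, 268, 268, 268]
t=5: [269, 269, 269, 269, 269]
t=6: [269, 269, 269, 269, 269]

Answer: [269, 269, 269, 269, 269]
Key observation: The state at step 5, [269, 269, 269, 269, 269], reappears at step 6: the system is in a cycle of period 1 from step 5 on.  Therefore the state at step 2272 equals the state at step 5 + ((2272 - 5) mod 1) = 5, which is [269, 269, 269, 269, 269].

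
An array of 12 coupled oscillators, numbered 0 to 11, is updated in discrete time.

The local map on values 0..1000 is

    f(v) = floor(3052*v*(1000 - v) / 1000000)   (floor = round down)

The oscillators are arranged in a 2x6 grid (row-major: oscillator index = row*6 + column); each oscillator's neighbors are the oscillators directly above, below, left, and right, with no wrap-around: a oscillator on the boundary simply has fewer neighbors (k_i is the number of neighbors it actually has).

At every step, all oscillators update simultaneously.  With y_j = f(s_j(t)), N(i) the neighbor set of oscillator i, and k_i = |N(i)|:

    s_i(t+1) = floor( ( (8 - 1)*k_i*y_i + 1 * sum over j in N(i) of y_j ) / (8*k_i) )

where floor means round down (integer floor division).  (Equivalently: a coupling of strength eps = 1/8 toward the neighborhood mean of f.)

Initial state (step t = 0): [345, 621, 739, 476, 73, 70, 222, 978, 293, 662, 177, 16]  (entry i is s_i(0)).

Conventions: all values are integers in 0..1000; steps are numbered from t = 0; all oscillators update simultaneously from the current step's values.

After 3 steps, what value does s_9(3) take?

Answer: s_9(3) = 669

Derivation:
t=0: [345, 621, 739, 476, 73, 70, 222, 978, 293, 662, 177, 16]
t=1: [680, 684, 602, 727, 238, 189, 508, 135, 608, 673, 427, 82]
t=2: [669, 649, 722, 610, 559, 457, 730, 401, 709, 673, 713, 276]
t=3: [671, 692, 620, 720, 745, 747, 613, 721, 634, 669, 630, 619]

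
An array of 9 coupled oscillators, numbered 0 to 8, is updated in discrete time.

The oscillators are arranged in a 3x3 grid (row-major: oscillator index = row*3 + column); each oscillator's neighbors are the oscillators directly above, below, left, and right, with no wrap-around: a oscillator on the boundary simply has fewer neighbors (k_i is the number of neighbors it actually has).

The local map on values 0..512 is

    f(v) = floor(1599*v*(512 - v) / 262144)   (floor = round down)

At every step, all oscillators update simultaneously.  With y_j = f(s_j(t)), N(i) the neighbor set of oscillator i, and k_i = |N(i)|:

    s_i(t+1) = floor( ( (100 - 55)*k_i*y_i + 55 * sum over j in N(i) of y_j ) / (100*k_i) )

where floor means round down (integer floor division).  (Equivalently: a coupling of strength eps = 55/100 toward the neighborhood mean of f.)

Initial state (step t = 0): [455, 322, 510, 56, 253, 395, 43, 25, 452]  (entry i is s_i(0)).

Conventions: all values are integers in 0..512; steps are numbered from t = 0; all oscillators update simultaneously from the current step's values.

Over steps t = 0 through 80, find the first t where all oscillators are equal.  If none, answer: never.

Answer: 18
Key observation: Synchronization is absorbing here: once all oscillators are equal they stay equal, and step 18 is the first all-equal step.

Derivation:
t=0: [455, 322, 510, 56, 253, 395, 43, 25, 452]  (not all equal)
t=1: [216, 271, 182, 194, 300, 230, 118, 159, 171]  (not all equal)
t=2: [387, 388, 382, 363, 381, 380, 324, 341, 362]  (not all equal)
t=3: [303, 297, 300, 325, 313, 309, 355, 344, 330]  (not all equal)
t=4: [382, 386, 386, 368, 375, 379, 351, 357, 366]  (not all equal)
t=5: [306, 300, 299, 321, 314, 309, 336, 331, 323]  (not all equal)
t=6: [381, 385, 386, 373, 377, 380, 364, 367, 372]  (not all equal)
t=7: [305, 300, 299, 314, 310, 306, 323, 320, 315]  (not all equal)
t=8: [383, 385, 386, 379, 381, 383, 374, 375, 378]  (not all equal)
t=9: [301, 299, 297, 306, 304, 301, 311, 310, 307]  (not all equal)
t=10: [386, 387, 388, 384, 385, 386, 381, 382, 383]  (not all equal)
t=11: [296, 295, 294, 299, 298, 296, 302, 301, 299]  (not all equal)
t=12: [389, 389, 389, 387, 388, 388, 386, 387, 388]  (not all equal)
t=13: [292, 291, 291, 294, 293, 292, 295, 294, 293]  (not all equal)
t=14: [391, 391, 391, 390, 390, 391, 390, 390, 390]  (not all equal)
t=15: [288, 288, 288, 289, 289, 288, 290, 290, 289]  (not all equal)
t=16: [393, 393, 393, 392, 392, 393, 392, 392, 392]  (not all equal)
t=17: [285, 285, 285, 285, 285, 285, 286, 286, 285]  (not all equal)
t=18: [394, 394, 394, 394, 394, 394, 394, 394, 394]  (all equal)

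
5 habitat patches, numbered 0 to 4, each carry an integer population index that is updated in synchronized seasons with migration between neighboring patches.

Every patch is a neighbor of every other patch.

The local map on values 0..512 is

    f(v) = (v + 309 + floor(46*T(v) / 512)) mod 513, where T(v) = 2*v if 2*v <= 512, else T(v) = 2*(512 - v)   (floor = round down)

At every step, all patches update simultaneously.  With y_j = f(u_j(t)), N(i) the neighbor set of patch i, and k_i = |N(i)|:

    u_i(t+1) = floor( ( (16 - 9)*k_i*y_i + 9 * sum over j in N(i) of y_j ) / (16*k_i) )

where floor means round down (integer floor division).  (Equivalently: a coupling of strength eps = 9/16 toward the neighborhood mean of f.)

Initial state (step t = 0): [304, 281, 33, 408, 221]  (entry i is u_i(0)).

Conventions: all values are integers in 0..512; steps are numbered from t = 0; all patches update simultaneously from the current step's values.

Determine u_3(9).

Simulating step by step:
t=0: [304, 281, 33, 408, 221]
t=1: [164, 158, 226, 189, 140]
t=2: [367, 365, 236, 223, 358]
t=3: [153, 152, 119, 114, 150]
t=4: [476, 475, 464, 462, 475]
t=5: [274, 274, 271, 271, 274]
t=6: [111, 111, 110, 110, 111]
t=7: [438, 438, 438, 438, 438]
t=8: [247, 247, 247, 247, 247]
t=9: [87, 87, 87, 87, 87]

Answer: u_3(9) = 87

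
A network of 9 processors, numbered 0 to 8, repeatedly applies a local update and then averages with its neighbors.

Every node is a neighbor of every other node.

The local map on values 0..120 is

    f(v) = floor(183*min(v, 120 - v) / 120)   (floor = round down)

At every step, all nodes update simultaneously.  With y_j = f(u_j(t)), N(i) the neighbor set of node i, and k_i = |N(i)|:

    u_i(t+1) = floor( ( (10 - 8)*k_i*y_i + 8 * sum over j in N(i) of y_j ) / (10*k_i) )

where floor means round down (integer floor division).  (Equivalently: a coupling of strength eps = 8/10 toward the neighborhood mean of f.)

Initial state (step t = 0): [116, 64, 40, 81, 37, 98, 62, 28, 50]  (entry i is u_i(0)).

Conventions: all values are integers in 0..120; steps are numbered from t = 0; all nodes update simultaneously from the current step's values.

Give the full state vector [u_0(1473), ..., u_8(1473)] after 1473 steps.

Answer: [61, 61, 61, 61, 61, 61, 61, 61, 61]
Key observation: The state at step 14, [80, 80, 80, 80, 80, 80, 80, 80, 80], reappears at step 23: the system is in a cycle of period 9 from step 14 on.  Therefore the state at step 1473 equals the state at step 14 + ((1473 - 14) mod 9) = 15, which is [61, 61, 61, 61, 61, 61, 61, 61, 61].

Derivation:
t=0: [116, 64, 40, 81, 37, 98, 62, 28, 50]
t=1: [51, 59, 56, 56, 56, 53, 59, 54, 58]
t=2: [83, 84, 84, 84, 84, 84, 84, 84, 84]
t=3: [54, 54, 54, 54, 54, 54, 54, 54, 54]
t=4: [82, 82, 82, 82, 82, 82, 82, 82, 82]
t=5: [57, 57, 57, 57, 57, 57, 57, 57, 57]
t=6: [86, 86, 86, 86, 86, 86, 86, 86, 86]
t=7: [51, 51, 51, 51, 51, 51, 51, 51, 51]
t=8: [77, 77, 77, 77, 77, 77, 77, 77, 77]
t=9: [65, 65, 65, 65, 65, 65, 65, 65, 65]
t=10: [83, 83, 83, 83, 83, 83, 83, 83, 83]
t=11: [56, 56, 56, 56, 56, 56, 56, 56, 56]
t=12: [85, 85, 85, 85, 85, 85, 85, 85, 85]
t=13: [53, 53, 53, 53, 53, 53, 53, 53, 53]
t=14: [80, 80, 80, 80, 80, 80, 80, 80, 80]
t=15: [61, 61, 61, 61, 61, 61, 61, 61, 61]
t=16: [89, 89, 89, 89, 89, 89, 89, 89, 89]
t=17: [47, 47, 47, 47, 47, 47, 47, 47, 47]
t=18: [71, 71, 71, 71, 71, 71, 71, 71, 71]
t=19: [74, 74, 74, 74, 74, 74, 74, 74, 74]
t=20: [70, 70, 70, 70, 70, 70, 70, 70, 70]
t=21: [76, 76, 76, 76, 76, 76, 76, 76, 76]
t=22: [67, 67, 67, 67, 67, 67, 67, 67, 67]
t=23: [80, 80, 80, 80, 80, 80, 80, 80, 80]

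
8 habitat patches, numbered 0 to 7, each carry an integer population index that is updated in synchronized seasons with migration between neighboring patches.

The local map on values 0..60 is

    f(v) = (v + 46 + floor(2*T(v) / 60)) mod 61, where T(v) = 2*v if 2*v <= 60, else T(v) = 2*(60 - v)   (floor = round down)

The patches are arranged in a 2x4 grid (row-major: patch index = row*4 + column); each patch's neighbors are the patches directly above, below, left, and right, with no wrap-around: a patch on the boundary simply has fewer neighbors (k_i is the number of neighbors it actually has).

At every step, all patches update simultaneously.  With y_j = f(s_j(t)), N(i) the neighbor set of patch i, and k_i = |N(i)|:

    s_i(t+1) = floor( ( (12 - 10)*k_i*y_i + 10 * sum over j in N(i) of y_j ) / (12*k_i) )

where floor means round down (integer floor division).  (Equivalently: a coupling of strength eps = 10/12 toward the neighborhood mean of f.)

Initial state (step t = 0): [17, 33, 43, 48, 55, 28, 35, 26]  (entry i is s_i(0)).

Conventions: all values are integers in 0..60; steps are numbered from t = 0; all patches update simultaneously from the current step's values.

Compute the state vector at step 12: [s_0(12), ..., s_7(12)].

Answer: [54, 42, 22, 9, 54, 42, 22, 9]

Derivation:
t=0: [17, 33, 43, 48, 55, 28, 35, 26]
t=1: [25, 15, 25, 22, 13, 24, 18, 24]
t=2: [26, 9, 5, 10, 18, 19, 9, 6]
t=3: [26, 28, 54, 52, 7, 32, 39, 54]
t=4: [29, 21, 27, 38, 21, 28, 30, 32]
t=5: [8, 12, 15, 16, 13, 10, 15, 20]
t=6: [57, 40, 17, 3, 55, 42, 17, 2]
t=7: [34, 24, 22, 29, 35, 23, 22, 29]
t=8: [16, 11, 10, 12, 15, 12, 10, 12]
t=9: [24, 41, 56, 57, 25, 41, 57, 57]
t=10: [17, 26, 37, 41, 17, 26, 37, 42]
t=11: [6, 12, 21, 25, 6, 12, 21, 25]
t=12: [54, 42, 22, 9, 54, 42, 22, 9]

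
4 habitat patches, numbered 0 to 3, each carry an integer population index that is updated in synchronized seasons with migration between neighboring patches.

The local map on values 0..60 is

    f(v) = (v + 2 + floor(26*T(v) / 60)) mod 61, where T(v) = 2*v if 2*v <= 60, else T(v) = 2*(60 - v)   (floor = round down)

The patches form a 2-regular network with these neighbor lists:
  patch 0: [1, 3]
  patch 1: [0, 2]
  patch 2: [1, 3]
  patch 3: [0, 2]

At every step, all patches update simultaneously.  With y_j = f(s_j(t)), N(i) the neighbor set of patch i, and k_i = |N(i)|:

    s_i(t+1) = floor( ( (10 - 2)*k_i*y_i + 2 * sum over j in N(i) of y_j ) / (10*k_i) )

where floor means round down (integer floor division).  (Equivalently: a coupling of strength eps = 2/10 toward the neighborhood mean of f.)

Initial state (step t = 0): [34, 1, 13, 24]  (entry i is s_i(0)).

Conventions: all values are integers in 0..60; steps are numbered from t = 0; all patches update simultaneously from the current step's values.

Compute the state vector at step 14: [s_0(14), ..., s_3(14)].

Simulating step by step:
t=0: [34, 1, 13, 24]
t=1: [51, 10, 25, 45]
t=2: [56, 26, 46, 58]
t=3: [5, 46, 53, 6]
t=4: [16, 49, 7, 11]
t=5: [33, 52, 20, 22]
t=6: [56, 57, 41, 44]
t=7: [5, 5, 53, 53]
t=8: [9, 9, 1, 1]
t=9: [16, 16, 4, 4]
t=10: [28, 28, 11, 11]
t=11: [50, 50, 25, 25]
t=12: [58, 58, 49, 49]
t=13: [6, 6, 54, 54]
t=14: [11, 11, 1, 1]

Answer: [11, 11, 1, 1]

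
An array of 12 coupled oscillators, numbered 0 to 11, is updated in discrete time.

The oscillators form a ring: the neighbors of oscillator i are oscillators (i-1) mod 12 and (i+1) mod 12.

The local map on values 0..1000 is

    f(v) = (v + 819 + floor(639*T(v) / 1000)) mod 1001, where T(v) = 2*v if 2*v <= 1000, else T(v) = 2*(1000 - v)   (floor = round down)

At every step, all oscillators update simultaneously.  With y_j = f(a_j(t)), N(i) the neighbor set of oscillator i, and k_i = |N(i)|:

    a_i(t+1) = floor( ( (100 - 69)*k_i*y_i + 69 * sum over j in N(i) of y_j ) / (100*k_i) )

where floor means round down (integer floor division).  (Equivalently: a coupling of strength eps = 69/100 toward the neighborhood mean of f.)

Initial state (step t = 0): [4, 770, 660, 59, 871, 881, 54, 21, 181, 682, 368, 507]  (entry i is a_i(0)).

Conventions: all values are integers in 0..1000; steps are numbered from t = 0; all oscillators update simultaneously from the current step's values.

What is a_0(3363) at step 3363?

Simulating step by step:
t=0: [4, 770, 660, 59, 871, 881, 54, 21, 181, 682, 368, 507]
t=1: [890, 873, 915, 904, 886, 883, 884, 672, 682, 586, 845, 808]
t=2: [857, 847, 846, 844, 847, 849, 870, 887, 916, 898, 889, 859]
t=3: [858, 858, 860, 860, 860, 857, 854, 847, 845, 844, 850, 853]
t=4: [857, 856, 856, 856, 856, 857, 858, 859, 860, 860, 859, 858]
t=5: [857, 857, 858, 858, 857, 857, 857, 856, 856, 856, 856, 857]
t=6: [857, 857, 857, 857, 857, 857, 857, 857, 858, 858, 857, 857]
t=7: [857, 857, 857, 857, 857, 857, 857, 857, 857, 857, 857, 857]
t=8: [857, 857, 857, 857, 857, 857, 857, 857, 857, 857, 857, 857]

Answer: a_0(3363) = 857
Key observation: The state at step 7, [857, 857, 857, 857, 857, 857, 857, 857, 857, 857, 857, 857], reappears at step 8: the system is in a cycle of period 1 from step 7 on.  Therefore the state at step 3363 equals the state at step 7 + ((3363 - 7) mod 1) = 7, which is [857, 857, 857, 857, 857, 857, 857, 857, 857, 857, 857, 857].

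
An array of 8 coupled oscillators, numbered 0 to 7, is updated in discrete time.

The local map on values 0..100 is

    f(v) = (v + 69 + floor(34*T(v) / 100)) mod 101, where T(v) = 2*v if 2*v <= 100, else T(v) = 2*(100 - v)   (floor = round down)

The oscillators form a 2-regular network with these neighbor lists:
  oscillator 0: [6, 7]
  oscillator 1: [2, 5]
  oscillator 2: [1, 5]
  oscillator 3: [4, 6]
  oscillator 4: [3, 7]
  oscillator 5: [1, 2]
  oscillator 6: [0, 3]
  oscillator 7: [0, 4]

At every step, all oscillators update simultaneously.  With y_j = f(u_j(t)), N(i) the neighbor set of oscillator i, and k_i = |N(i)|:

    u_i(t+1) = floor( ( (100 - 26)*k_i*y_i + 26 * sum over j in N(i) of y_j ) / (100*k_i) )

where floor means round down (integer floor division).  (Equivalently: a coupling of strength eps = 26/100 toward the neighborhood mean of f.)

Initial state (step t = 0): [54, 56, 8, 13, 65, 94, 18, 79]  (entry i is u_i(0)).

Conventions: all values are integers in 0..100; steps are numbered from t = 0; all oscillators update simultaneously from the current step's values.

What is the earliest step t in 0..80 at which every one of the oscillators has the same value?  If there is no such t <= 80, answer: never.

Answer: 4
Key observation: Synchronization is absorbing here: once all oscillators are equal they stay equal, and step 4 is the first all-equal step.

Derivation:
t=0: [54, 56, 8, 13, 65, 94, 18, 79]  (not all equal)
t=1: [60, 58, 76, 86, 61, 66, 91, 59]  (not all equal)
t=2: [56, 55, 58, 62, 55, 57, 63, 54]  (not all equal)
t=3: [53, 53, 53, 54, 53, 53, 55, 53]  (not all equal)
t=4: [52, 52, 52, 52, 52, 52, 52, 52]  (all equal)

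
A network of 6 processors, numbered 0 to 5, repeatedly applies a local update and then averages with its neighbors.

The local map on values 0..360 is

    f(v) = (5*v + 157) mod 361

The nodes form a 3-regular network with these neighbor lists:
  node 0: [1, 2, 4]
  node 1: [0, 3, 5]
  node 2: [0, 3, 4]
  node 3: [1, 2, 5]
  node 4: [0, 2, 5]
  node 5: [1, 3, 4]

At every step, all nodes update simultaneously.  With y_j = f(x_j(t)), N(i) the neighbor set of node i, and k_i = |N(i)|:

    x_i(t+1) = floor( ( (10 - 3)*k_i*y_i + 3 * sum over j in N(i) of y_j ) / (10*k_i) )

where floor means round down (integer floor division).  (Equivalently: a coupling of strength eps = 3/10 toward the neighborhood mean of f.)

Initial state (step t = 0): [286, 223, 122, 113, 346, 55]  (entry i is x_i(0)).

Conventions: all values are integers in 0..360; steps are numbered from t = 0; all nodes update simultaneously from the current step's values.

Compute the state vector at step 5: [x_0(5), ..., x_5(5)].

Simulating step by step:
t=0: [286, 223, 122, 113, 346, 55]
t=1: [131, 153, 54, 30, 83, 76]
t=2: [110, 197, 107, 259, 180, 195]
t=3: [314, 81, 300, 49, 307, 74]
t=4: [264, 189, 206, 86, 239, 165]
t=5: [62, 65, 125, 196, 228, 233]

Answer: [62, 65, 125, 196, 228, 233]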